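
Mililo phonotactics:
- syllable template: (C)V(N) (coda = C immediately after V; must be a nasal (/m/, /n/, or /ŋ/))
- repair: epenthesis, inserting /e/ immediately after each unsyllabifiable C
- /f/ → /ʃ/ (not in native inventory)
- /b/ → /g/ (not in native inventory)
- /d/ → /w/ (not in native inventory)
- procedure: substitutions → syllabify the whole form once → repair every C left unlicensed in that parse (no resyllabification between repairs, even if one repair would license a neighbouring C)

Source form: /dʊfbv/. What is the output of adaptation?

wʊʃegeve

Substitution: /d/ → /w/, /f/ → /ʃ/, /b/ → /g/, giving /wʊʃgv/.
The consonants /ʃ/, /g/, /v/ cannot be parsed into a legal (C)V(N) syllable (only a nasal (/m/, /n/, or /ŋ/) is licensed in coda position; onsets are limited to one consonant).
Each unlicensed consonant becomes the onset of a new syllable: /ʃ/ → /ʃe/, /g/ → /ge/, /v/ → /ve/.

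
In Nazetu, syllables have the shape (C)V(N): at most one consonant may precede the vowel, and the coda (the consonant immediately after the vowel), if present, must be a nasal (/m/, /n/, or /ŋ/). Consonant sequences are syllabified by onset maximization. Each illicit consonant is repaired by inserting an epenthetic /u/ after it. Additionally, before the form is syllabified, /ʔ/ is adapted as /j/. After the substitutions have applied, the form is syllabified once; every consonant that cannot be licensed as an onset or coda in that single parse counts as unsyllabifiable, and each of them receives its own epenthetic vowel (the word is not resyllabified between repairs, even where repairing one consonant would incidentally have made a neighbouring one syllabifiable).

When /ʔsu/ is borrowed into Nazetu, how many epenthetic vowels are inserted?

1

After substitution the input is /jsu/.
The unsyllabifiable consonants are /j/; each receives one epenthetic vowel.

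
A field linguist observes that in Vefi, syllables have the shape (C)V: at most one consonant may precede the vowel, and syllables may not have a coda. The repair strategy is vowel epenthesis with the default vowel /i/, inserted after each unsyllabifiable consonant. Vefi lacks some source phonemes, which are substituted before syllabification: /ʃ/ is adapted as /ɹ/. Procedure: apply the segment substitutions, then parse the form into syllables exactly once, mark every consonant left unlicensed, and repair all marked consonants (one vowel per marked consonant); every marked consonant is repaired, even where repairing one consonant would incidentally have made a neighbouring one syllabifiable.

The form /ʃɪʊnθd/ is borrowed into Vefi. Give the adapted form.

Substitution: /ʃ/ → /ɹ/, giving /ɹɪʊnθd/.
The consonants /n/, /θ/, /d/ cannot be parsed into a legal (C)V syllable (no codas are permitted; onsets are limited to one consonant).
Epenthesis after each stranded consonant: /n/ → /ni/, /θ/ → /θi/, /d/ → /di/.

ɹɪʊniθidi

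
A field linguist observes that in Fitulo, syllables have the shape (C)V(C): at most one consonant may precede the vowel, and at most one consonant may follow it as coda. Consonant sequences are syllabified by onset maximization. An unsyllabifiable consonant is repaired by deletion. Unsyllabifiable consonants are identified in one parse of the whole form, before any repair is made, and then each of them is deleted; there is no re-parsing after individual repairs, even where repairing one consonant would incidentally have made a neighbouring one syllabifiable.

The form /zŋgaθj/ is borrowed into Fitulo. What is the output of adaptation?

The consonants /z/, /ŋ/, /j/ cannot be parsed into a legal (C)V(C) syllable (at most one coda consonant is licensed; onsets are limited to one consonant).
Deletion applies to /z/, /ŋ/, /j/.

gaθ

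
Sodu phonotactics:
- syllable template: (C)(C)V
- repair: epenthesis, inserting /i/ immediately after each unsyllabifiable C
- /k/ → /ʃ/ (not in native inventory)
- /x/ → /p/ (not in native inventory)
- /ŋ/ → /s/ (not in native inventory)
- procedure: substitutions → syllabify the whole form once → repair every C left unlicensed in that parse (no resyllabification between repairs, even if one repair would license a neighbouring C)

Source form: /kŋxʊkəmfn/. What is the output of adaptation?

ʃispʊʃəmifini

Substitution: /k/ → /ʃ/, /ŋ/ → /s/, /x/ → /p/, giving /ʃspʊʃəmfn/.
The consonants /ʃ/, /m/, /f/, /n/ cannot be parsed into a legal (C)(C)V syllable (no codas are permitted; onsets may contain at most 2 consonants).
Each unlicensed consonant becomes the onset of a new syllable: /ʃ/ → /ʃi/, /m/ → /mi/, /f/ → /fi/, /n/ → /ni/.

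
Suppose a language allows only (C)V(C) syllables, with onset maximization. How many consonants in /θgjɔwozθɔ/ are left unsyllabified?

2

Syllabifying with onset maximization leaves /θ/, /g/ stranded (at most one coda consonant is licensed; onsets are limited to one consonant).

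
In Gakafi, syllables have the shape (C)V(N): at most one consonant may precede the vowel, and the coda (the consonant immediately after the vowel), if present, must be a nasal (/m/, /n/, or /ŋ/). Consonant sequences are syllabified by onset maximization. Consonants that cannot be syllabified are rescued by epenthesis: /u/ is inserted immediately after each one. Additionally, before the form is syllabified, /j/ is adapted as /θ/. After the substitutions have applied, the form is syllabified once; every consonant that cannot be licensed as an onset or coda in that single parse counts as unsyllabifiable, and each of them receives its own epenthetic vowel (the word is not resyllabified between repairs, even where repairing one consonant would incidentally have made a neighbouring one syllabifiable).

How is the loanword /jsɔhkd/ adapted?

Substitution: /j/ → /θ/, giving /θsɔhkd/.
Syllabifying with onset maximization leaves /θ/, /h/, /k/, /d/ stranded (only a nasal (/m/, /n/, or /ŋ/) is licensed in coda position; onsets are limited to one consonant).
Epenthesis after each stranded consonant: /θ/ → /θu/, /h/ → /hu/, /k/ → /ku/, /d/ → /du/.

θusɔhukudu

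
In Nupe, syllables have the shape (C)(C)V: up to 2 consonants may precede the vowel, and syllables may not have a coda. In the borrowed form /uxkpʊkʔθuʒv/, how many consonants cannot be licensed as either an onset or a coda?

Under (C)(C)V, the unsyllabifiable consonants are /x/, /k/, /ʒ/, /v/ (no codas are permitted; onsets may contain at most 2 consonants).

4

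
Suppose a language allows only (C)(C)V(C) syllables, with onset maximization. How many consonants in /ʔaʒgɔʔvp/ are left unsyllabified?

2

The consonants /v/, /p/ cannot be parsed into a legal (C)(C)V(C) syllable (at most one coda consonant is licensed; onsets may contain at most 2 consonants).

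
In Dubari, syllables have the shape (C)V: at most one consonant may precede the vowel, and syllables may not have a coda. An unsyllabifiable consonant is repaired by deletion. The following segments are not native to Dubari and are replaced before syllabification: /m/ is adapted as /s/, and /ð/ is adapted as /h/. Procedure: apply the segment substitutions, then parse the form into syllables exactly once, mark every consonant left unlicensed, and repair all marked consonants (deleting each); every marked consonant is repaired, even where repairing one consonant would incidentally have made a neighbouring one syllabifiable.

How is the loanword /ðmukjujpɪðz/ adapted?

Substitution: /ð/ → /h/, /m/ → /s/, giving /hsukjujpɪhz/.
The consonants /h/, /k/, /j/, /h/, /z/ cannot be parsed into a legal (C)V syllable (no codas are permitted; onsets are limited to one consonant).
Each unlicensed consonant is deleted: /h/, /k/, /j/, /h/, /z/.

sujupɪ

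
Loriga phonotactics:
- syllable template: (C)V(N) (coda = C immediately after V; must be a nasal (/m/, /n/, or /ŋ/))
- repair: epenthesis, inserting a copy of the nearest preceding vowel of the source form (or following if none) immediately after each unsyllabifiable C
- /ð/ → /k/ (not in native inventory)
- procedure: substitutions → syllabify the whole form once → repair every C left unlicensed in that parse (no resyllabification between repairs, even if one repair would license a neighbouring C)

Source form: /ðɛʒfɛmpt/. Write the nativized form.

Substitution: /ð/ → /k/, giving /kɛʒfɛmpt/.
The consonants /ʒ/, /p/, /t/ cannot be parsed into a legal (C)V(N) syllable (only a nasal (/m/, /n/, or /ŋ/) is licensed in coda position; onsets are limited to one consonant).
Each unlicensed consonant becomes the onset of a new syllable: /ʒ/ → /ʒɛ/, /p/ → /pɛ/, /t/ → /tɛ/.

kɛʒɛfɛmpɛtɛ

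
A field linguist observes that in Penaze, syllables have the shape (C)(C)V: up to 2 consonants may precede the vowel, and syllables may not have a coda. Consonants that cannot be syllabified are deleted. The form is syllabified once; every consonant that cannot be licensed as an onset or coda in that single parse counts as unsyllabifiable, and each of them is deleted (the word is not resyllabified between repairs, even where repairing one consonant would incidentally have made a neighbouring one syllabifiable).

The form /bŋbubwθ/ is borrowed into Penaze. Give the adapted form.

ŋbu

Syllabifying with onset maximization leaves /b/, /b/, /w/, /θ/ stranded (no codas are permitted; onsets may contain at most 2 consonants).
Deleting the stranded consonants removes /b/, /b/, /w/, /θ/.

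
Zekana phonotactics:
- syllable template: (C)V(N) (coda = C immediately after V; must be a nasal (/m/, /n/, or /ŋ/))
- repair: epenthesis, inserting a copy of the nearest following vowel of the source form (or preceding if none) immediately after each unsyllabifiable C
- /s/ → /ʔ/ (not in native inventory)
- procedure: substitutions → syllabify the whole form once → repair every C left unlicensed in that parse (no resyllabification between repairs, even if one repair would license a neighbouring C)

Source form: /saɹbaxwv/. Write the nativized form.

Substitution: /s/ → /ʔ/, giving /ʔaɹbaxwv/.
Under (C)V(N), the unsyllabifiable consonants are /ɹ/, /x/, /w/, /v/ (only a nasal (/m/, /n/, or /ŋ/) is licensed in coda position; onsets are limited to one consonant).
Inserting the epenthetic vowel yields /ɹ/ → /ɹa/, /x/ → /xa/, /w/ → /wa/, /v/ → /va/.

ʔaɹabaxawava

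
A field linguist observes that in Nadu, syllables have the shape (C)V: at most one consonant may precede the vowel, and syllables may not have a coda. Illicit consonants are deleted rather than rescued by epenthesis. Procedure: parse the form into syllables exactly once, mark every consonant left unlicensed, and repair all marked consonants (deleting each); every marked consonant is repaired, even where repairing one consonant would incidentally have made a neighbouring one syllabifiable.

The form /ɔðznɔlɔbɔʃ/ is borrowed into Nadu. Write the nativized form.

ɔnɔlɔbɔ

The consonants /ð/, /z/, /ʃ/ cannot be parsed into a legal (C)V syllable (no codas are permitted; onsets are limited to one consonant).
Deletion applies to /ð/, /z/, /ʃ/.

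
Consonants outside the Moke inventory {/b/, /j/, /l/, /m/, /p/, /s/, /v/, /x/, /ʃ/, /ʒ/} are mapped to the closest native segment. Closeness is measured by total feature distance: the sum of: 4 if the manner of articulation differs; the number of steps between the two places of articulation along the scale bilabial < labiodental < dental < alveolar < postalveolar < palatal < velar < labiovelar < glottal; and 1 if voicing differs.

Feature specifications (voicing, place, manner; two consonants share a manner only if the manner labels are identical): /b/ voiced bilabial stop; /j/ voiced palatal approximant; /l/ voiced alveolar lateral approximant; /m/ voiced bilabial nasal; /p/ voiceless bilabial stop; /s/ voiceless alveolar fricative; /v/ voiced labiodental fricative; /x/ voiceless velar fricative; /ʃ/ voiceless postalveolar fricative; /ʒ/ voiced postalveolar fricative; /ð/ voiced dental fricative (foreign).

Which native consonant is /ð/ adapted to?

v

/v/ is closest: same manner (fricative), place distance 1 (dental→labiodental), same voicing; total 1. Next closest is /s/ at distance 2.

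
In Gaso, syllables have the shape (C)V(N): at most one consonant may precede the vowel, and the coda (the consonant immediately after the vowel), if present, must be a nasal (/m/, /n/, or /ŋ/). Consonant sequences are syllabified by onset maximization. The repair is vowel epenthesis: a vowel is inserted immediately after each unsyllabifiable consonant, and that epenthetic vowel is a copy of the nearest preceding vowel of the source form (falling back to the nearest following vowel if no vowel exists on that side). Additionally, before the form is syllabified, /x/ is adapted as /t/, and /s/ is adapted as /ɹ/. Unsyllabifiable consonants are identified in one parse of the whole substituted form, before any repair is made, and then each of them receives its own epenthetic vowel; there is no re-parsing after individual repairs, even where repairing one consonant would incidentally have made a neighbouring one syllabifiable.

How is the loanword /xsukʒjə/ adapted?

Substitution: /x/ → /t/, /s/ → /ɹ/, giving /tɹukʒjə/.
Syllabifying with onset maximization leaves /t/, /k/, /ʒ/ stranded (only a nasal (/m/, /n/, or /ŋ/) is licensed in coda position; onsets are limited to one consonant).
Inserting the epenthetic vowel yields /t/ → /tu/, /k/ → /ku/, /ʒ/ → /ʒu/.

tuɹukuʒujə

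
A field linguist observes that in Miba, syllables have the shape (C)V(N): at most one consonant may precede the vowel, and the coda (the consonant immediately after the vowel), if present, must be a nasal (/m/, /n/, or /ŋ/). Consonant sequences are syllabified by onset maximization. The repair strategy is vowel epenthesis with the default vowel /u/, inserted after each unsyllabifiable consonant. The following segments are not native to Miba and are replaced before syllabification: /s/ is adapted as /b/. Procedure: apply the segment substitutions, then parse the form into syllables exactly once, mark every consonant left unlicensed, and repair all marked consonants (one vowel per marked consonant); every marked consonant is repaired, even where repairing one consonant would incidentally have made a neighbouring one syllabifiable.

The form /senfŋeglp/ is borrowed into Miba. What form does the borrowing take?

benfuŋegulupu

Substitution: /s/ → /b/, giving /benfŋeglp/.
Syllabifying with onset maximization leaves /f/, /g/, /l/, /p/ stranded (only a nasal (/m/, /n/, or /ŋ/) is licensed in coda position; onsets are limited to one consonant).
Epenthesis after each stranded consonant: /f/ → /fu/, /g/ → /gu/, /l/ → /lu/, /p/ → /pu/.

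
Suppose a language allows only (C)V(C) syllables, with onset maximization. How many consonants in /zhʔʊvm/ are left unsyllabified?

3

The consonants /z/, /h/, /m/ cannot be parsed into a legal (C)V(C) syllable (at most one coda consonant is licensed; onsets are limited to one consonant).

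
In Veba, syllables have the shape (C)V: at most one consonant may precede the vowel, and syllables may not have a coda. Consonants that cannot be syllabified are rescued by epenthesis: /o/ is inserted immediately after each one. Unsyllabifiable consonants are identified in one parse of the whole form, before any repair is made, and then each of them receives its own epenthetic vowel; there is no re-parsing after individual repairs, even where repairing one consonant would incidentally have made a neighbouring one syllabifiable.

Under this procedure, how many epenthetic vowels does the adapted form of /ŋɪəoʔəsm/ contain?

The unsyllabifiable consonants are /s/, /m/; each receives one epenthetic vowel.

2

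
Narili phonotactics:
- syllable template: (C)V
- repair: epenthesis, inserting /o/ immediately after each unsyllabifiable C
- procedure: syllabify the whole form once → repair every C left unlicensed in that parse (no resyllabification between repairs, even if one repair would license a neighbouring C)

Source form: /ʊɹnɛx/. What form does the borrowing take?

The consonants /ɹ/, /x/ cannot be parsed into a legal (C)V syllable (no codas are permitted; onsets are limited to one consonant).
Inserting the epenthetic vowel yields /ɹ/ → /ɹo/, /x/ → /xo/.

ʊɹonɛxo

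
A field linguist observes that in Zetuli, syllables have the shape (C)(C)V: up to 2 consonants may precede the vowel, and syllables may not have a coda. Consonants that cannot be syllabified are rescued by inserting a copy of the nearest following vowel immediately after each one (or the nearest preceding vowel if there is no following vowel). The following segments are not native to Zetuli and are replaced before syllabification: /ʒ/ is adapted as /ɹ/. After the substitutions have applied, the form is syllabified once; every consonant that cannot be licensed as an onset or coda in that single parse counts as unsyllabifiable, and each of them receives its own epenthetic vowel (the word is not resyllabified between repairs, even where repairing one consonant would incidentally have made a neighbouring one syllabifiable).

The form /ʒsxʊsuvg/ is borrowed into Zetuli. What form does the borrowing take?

ɹʊsxʊsuvugu

Substitution: /ʒ/ → /ɹ/, giving /ɹsxʊsuvg/.
The consonants /ɹ/, /v/, /g/ cannot be parsed into a legal (C)(C)V syllable (no codas are permitted; onsets may contain at most 2 consonants).
Epenthesis after each stranded consonant: /ɹ/ → /ɹʊ/, /v/ → /vu/, /g/ → /gu/.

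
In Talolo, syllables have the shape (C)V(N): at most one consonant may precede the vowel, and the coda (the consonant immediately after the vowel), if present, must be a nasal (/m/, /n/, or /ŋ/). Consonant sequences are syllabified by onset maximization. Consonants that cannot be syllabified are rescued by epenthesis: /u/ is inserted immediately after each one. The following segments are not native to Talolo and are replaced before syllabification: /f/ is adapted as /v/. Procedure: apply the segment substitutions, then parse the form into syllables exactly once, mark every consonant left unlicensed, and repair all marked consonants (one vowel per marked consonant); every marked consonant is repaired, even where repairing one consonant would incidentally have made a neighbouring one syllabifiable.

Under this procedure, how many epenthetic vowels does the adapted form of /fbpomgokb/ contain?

4

After substitution the input is /vbpomgokb/.
The unsyllabifiable consonants are /v/, /b/, /k/, /b/; each receives one epenthetic vowel.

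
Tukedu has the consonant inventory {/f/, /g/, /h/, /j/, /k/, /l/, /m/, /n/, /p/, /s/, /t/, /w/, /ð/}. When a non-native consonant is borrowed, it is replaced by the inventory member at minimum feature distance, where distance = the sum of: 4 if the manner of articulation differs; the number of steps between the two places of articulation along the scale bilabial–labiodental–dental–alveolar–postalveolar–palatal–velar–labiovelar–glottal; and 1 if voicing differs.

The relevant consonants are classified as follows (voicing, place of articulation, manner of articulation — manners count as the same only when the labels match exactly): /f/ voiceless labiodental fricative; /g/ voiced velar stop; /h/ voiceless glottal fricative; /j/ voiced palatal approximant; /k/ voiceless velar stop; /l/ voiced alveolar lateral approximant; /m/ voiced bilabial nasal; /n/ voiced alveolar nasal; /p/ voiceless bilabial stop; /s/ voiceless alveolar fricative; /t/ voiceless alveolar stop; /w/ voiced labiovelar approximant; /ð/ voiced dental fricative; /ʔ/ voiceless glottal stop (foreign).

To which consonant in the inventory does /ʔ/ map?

/k/ is closest: same manner (stop), place distance 2 (glottal→velar), same voicing; total 2. Next closest is /g/ at distance 3.

k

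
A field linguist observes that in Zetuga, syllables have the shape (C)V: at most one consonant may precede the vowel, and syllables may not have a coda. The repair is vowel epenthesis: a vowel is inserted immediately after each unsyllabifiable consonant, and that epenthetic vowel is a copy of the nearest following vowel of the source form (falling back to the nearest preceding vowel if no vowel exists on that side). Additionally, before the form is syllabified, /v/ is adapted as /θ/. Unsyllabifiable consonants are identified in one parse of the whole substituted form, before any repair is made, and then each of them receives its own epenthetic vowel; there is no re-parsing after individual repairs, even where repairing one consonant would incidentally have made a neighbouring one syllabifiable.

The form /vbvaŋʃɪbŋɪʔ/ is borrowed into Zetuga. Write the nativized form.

θabaθaŋɪʃɪbɪŋɪʔɪ

Substitution: /v/ → /θ/, giving /θbθaŋʃɪbŋɪʔ/.
Under (C)V, the unsyllabifiable consonants are /θ/, /b/, /ŋ/, /b/, /ʔ/ (no codas are permitted; onsets are limited to one consonant).
Epenthesis after each stranded consonant: /θ/ → /θa/, /b/ → /ba/, /ŋ/ → /ŋɪ/, /b/ → /bɪ/, /ʔ/ → /ʔɪ/.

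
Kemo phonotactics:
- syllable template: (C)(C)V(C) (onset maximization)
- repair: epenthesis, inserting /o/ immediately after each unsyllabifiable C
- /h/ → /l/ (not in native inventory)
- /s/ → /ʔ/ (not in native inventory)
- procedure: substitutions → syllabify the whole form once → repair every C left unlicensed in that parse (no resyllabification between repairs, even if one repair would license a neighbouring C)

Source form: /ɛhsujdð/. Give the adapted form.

ɛlʔujdoðo

Substitution: /h/ → /l/, /s/ → /ʔ/, giving /ɛlʔujdð/.
Syllabifying with onset maximization leaves /d/, /ð/ stranded (at most one coda consonant is licensed; onsets may contain at most 2 consonants).
Each unlicensed consonant becomes the onset of a new syllable: /d/ → /do/, /ð/ → /ðo/.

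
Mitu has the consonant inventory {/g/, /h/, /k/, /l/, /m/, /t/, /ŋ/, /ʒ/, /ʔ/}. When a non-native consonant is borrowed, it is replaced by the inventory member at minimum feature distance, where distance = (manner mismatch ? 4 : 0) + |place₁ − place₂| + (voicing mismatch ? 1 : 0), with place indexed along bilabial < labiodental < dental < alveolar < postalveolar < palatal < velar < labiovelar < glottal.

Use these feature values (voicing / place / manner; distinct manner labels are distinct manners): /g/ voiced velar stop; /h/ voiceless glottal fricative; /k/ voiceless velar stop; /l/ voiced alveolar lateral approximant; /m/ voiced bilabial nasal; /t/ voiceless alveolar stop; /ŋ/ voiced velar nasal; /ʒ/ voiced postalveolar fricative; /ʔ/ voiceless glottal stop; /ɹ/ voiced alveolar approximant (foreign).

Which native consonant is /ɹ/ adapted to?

l

/l/ is closest: manner differs (approximant→lateral approximant, +4), place distance 0 (alveolar→alveolar), same voicing; total 4. Next closest is /t/ at distance 5.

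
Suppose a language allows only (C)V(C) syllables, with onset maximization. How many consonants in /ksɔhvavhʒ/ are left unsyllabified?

3

Syllabifying with onset maximization leaves /k/, /h/, /ʒ/ stranded (at most one coda consonant is licensed; onsets are limited to one consonant).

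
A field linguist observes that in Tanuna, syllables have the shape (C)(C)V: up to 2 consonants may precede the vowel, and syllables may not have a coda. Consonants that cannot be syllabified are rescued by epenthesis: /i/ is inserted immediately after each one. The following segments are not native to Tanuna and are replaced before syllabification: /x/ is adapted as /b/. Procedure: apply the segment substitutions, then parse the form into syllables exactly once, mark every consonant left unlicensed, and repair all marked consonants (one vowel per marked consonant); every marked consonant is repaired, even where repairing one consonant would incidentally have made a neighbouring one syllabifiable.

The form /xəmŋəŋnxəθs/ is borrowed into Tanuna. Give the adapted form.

Substitution: /x/ → /b/, giving /bəmŋəŋnbəθs/.
Under (C)(C)V, the unsyllabifiable consonants are /ŋ/, /θ/, /s/ (no codas are permitted; onsets may contain at most 2 consonants).
Epenthesis after each stranded consonant: /ŋ/ → /ŋi/, /θ/ → /θi/, /s/ → /si/.

bəmŋəŋinbəθisi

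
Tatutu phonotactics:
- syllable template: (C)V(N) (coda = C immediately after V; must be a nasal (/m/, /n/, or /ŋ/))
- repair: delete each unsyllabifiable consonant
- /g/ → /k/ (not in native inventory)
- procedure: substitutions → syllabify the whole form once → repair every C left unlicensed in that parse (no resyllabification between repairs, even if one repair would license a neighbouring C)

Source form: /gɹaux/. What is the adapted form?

ɹau

Substitution: /g/ → /k/, giving /kɹaux/.
Syllabifying with onset maximization leaves /k/, /x/ stranded (only a nasal (/m/, /n/, or /ŋ/) is licensed in coda position; onsets are limited to one consonant).
Deletion applies to /k/, /x/.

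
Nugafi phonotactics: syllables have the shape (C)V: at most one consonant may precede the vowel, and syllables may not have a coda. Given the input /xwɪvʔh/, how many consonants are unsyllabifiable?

Syllabifying with onset maximization leaves /x/, /v/, /ʔ/, /h/ stranded (no codas are permitted; onsets are limited to one consonant).

4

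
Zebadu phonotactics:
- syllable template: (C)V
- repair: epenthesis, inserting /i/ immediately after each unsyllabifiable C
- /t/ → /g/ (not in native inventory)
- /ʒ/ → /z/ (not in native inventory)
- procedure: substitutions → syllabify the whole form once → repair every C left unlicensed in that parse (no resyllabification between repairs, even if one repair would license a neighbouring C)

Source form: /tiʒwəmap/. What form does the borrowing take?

giziwəmapi

Substitution: /t/ → /g/, /ʒ/ → /z/, giving /gizwəmap/.
Under (C)V, the unsyllabifiable consonants are /z/, /p/ (no codas are permitted; onsets are limited to one consonant).
Each unlicensed consonant becomes the onset of a new syllable: /z/ → /zi/, /p/ → /pi/.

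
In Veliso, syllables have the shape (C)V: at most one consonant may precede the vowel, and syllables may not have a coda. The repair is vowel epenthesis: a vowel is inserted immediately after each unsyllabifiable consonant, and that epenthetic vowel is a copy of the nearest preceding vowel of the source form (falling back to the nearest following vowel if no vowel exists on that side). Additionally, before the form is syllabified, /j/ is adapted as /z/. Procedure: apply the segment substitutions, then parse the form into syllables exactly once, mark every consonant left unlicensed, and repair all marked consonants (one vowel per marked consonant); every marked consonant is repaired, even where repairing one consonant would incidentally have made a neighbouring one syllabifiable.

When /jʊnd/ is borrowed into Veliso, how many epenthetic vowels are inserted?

After substitution the input is /zʊnd/.
The unsyllabifiable consonants are /n/, /d/; each receives one epenthetic vowel.

2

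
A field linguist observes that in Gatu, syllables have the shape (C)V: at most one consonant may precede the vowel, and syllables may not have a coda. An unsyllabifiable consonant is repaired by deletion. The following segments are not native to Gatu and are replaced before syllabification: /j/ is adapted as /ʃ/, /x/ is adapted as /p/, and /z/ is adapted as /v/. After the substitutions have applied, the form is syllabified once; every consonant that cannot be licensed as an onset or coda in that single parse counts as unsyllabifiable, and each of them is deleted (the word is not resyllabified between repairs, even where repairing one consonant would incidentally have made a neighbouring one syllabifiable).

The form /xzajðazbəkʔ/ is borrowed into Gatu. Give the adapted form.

vaðabə

Substitution: /x/ → /p/, /z/ → /v/, /j/ → /ʃ/, giving /pvaʃðavbəkʔ/.
Syllabifying with onset maximization leaves /p/, /ʃ/, /v/, /k/, /ʔ/ stranded (no codas are permitted; onsets are limited to one consonant).
Deletion applies to /p/, /ʃ/, /v/, /k/, /ʔ/.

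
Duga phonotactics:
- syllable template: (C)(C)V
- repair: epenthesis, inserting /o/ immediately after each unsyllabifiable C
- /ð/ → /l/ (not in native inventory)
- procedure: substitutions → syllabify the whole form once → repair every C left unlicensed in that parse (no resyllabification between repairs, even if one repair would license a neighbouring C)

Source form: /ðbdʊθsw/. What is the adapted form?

lobdʊθosowo

Substitution: /ð/ → /l/, giving /lbdʊθsw/.
Syllabifying with onset maximization leaves /l/, /θ/, /s/, /w/ stranded (no codas are permitted; onsets may contain at most 2 consonants).
Epenthesis after each stranded consonant: /l/ → /lo/, /θ/ → /θo/, /s/ → /so/, /w/ → /wo/.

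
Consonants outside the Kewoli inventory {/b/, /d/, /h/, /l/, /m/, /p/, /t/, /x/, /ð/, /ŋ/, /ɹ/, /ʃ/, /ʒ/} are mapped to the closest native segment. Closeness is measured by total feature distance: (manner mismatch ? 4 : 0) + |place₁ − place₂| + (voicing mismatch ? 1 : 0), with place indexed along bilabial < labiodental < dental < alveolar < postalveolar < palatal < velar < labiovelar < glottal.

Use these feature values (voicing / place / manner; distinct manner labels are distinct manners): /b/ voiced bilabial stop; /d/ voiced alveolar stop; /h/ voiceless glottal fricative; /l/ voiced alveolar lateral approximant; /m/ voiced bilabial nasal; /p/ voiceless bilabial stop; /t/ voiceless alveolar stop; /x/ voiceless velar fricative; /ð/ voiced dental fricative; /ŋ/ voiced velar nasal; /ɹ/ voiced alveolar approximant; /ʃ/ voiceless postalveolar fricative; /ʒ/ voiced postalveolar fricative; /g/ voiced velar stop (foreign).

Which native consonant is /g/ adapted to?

d

/d/ is closest: same manner (stop), place distance 3 (velar→alveolar), same voicing; total 3. Next closest is /t/ at distance 4.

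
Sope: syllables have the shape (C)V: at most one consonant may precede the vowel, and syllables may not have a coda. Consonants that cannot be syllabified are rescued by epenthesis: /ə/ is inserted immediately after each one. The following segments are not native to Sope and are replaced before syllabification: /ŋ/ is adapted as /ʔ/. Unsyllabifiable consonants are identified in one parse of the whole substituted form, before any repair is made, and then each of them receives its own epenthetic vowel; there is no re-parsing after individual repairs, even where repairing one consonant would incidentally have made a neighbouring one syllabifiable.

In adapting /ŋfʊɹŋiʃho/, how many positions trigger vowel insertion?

After substitution the input is /ʔfʊɹʔiʃho/.
The unsyllabifiable consonants are /ʔ/, /ɹ/, /ʃ/; each receives one epenthetic vowel.

3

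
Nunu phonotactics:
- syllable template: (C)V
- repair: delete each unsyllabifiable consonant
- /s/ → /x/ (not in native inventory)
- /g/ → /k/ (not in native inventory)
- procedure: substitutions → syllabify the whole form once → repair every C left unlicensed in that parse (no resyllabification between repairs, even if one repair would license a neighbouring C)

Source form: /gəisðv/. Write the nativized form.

kəi

Substitution: /g/ → /k/, /s/ → /x/, giving /kəixðv/.
Under (C)V, the unsyllabifiable consonants are /x/, /ð/, /v/ (no codas are permitted; onsets are limited to one consonant).
Deletion applies to /x/, /ð/, /v/.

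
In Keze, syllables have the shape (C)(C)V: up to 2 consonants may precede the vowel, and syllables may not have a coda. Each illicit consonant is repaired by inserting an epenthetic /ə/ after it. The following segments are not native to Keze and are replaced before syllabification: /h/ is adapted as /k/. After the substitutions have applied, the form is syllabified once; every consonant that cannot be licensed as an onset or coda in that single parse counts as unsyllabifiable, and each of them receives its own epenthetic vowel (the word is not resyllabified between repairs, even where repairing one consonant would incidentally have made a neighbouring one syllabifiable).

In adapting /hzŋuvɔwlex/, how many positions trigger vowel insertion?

After substitution the input is /kzŋuvɔwlex/.
The unsyllabifiable consonants are /k/, /x/; each receives one epenthetic vowel.

2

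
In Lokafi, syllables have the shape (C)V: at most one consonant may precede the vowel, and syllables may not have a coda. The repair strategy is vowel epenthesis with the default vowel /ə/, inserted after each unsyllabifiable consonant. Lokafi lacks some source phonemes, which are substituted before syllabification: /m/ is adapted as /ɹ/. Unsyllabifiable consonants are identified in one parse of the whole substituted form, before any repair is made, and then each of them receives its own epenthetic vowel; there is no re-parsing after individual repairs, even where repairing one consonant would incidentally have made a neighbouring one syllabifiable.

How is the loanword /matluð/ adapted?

Substitution: /m/ → /ɹ/, giving /ɹatluð/.
Under (C)V, the unsyllabifiable consonants are /t/, /ð/ (no codas are permitted; onsets are limited to one consonant).
Epenthesis after each stranded consonant: /t/ → /tə/, /ð/ → /ðə/.

ɹatəluðə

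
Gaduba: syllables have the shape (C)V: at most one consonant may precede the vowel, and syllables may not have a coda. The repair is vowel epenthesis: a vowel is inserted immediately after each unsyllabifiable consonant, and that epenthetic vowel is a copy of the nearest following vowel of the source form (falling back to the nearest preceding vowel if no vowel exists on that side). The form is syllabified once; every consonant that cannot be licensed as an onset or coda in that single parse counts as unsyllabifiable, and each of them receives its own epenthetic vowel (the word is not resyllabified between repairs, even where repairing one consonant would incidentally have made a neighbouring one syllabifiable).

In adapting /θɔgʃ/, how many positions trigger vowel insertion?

2

The unsyllabifiable consonants are /g/, /ʃ/; each receives one epenthetic vowel.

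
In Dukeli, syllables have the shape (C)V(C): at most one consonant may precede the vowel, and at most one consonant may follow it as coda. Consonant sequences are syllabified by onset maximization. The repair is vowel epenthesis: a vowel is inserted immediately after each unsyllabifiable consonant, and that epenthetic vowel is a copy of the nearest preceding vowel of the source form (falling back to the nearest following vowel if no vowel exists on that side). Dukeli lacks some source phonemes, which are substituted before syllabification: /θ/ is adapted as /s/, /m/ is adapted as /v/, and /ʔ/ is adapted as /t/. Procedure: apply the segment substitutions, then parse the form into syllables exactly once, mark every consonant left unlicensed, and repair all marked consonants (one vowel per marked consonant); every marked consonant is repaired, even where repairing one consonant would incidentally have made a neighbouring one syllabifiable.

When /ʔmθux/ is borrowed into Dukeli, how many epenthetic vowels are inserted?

2

After substitution the input is /tvsux/.
The unsyllabifiable consonants are /t/, /v/; each receives one epenthetic vowel.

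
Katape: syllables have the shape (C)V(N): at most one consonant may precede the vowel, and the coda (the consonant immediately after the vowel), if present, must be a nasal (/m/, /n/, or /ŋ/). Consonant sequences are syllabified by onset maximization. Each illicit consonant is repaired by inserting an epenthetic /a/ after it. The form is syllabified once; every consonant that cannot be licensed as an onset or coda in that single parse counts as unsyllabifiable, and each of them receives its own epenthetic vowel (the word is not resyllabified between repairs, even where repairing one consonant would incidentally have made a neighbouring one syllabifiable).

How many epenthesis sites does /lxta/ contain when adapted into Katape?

2

The unsyllabifiable consonants are /l/, /x/; each receives one epenthetic vowel.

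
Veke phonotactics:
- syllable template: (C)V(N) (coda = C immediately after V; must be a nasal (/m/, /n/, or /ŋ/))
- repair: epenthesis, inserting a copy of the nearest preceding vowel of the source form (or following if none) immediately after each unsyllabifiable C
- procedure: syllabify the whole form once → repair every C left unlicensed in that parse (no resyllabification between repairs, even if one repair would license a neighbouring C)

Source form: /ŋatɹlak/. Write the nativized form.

The consonants /t/, /ɹ/, /k/ cannot be parsed into a legal (C)V(N) syllable (only a nasal (/m/, /n/, or /ŋ/) is licensed in coda position; onsets are limited to one consonant).
Each unlicensed consonant becomes the onset of a new syllable: /t/ → /ta/, /ɹ/ → /ɹa/, /k/ → /ka/.

ŋataɹalaka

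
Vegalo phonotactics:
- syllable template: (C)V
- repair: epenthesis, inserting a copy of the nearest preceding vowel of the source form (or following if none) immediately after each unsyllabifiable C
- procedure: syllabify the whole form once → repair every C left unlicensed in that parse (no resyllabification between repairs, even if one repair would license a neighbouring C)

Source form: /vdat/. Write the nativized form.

Under (C)V, the unsyllabifiable consonants are /v/, /t/ (no codas are permitted; onsets are limited to one consonant).
Epenthesis after each stranded consonant: /v/ → /va/, /t/ → /ta/.

vadata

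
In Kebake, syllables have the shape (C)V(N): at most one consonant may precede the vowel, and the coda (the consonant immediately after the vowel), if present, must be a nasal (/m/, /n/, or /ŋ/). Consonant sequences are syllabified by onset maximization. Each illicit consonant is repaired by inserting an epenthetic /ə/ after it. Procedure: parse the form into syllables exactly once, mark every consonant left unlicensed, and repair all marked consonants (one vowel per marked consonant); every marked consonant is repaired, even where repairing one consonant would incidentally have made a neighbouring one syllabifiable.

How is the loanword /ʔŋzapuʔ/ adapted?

Under (C)V(N), the unsyllabifiable consonants are /ʔ/, /ŋ/, /ʔ/ (only a nasal (/m/, /n/, or /ŋ/) is licensed in coda position; onsets are limited to one consonant).
Inserting the epenthetic vowel yields /ʔ/ → /ʔə/, /ŋ/ → /ŋə/, /ʔ/ → /ʔə/.

ʔəŋəzapuʔə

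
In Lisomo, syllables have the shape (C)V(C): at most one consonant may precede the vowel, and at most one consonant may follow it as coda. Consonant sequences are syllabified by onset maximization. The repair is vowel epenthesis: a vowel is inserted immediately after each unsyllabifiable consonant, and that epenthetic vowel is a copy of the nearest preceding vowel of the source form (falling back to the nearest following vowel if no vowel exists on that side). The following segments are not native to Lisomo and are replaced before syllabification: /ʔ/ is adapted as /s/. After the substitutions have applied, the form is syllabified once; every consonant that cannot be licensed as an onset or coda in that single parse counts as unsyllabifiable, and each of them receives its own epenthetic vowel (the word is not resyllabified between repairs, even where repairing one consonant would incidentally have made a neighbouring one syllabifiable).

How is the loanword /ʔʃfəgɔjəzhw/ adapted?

səʃəfəgɔjəzhəwə

Substitution: /ʔ/ → /s/, giving /sʃfəgɔjəzhw/.
Under (C)V(C), the unsyllabifiable consonants are /s/, /ʃ/, /h/, /w/ (at most one coda consonant is licensed; onsets are limited to one consonant).
Inserting the epenthetic vowel yields /s/ → /sə/, /ʃ/ → /ʃə/, /h/ → /hə/, /w/ → /wə/.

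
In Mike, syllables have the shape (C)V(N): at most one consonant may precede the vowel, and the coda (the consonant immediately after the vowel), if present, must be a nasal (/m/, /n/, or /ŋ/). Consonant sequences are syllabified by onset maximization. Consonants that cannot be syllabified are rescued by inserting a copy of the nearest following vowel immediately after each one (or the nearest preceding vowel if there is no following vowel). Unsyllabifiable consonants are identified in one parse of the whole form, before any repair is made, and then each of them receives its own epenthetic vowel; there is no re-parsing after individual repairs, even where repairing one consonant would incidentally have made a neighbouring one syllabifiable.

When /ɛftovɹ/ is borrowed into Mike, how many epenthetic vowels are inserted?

3

The unsyllabifiable consonants are /f/, /v/, /ɹ/; each receives one epenthetic vowel.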